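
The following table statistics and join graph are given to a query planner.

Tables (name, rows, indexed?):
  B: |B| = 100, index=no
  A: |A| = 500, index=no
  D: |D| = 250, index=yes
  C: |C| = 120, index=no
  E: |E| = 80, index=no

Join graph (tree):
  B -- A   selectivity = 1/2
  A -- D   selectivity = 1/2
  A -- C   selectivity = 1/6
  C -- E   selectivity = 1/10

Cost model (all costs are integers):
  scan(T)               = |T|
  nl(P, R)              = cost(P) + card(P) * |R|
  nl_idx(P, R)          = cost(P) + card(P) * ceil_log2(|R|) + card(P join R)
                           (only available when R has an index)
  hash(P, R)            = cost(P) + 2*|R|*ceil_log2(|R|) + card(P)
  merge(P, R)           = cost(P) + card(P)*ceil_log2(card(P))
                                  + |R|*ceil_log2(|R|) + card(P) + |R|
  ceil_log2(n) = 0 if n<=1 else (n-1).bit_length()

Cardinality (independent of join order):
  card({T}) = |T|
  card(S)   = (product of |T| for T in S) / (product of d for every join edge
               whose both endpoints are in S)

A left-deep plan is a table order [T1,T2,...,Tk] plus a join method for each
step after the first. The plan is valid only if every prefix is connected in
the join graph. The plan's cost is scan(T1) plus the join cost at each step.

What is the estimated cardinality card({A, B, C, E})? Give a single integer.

4000000

Tables in S: A(500), B(100), C(120), E(80)
Edges inside S: B-A(d=2), A-C(d=6), C-E(d=10)
numerator = 500 * 100 * 120 * 80 = 480000000
denominator = 2 * 6 * 10 = 120
card(S) = 480000000 / 120 = 4000000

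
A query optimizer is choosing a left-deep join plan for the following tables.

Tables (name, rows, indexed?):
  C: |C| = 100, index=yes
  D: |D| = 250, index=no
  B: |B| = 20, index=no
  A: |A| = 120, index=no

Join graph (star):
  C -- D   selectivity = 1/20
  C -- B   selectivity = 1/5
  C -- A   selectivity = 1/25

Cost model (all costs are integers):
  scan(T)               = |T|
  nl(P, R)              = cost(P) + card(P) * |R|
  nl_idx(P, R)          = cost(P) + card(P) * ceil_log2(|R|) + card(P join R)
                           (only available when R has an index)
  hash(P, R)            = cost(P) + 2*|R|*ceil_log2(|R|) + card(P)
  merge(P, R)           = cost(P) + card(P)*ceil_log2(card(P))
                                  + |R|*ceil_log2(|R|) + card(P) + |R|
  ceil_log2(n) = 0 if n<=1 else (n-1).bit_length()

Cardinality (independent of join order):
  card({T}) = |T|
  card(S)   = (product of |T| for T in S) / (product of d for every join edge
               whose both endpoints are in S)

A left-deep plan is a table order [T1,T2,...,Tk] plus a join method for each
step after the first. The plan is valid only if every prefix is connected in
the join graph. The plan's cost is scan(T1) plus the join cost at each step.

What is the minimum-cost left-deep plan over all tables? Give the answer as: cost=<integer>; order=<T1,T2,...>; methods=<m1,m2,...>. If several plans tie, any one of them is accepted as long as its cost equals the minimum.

cost=8040; order=A,C,B,D; methods=nl_idx,hash,hash

Selinger DP (subsets sized 1..n):
  {C}: scan cost=100, card=100
  {D}: scan cost=250, card=250
  {B}: scan cost=20, card=20
  {A}: scan cost=120, card=120
  {CD}: card=1250; try (C,hash)→1900, (D,merge)→3150, (C,nl_idx)→3250, (C,merge)→3300, (D,hash)→4200, (D,nl)→25100 …(+1); best=1900 via (C,hash)
  {BC}: card=400; try (B,hash)→400, (C,nl_idx)→560, (C,merge)→940, (B,merge)→1020, (C,hash)→1440, (C,nl)→2020 …(+1); best=400 via (B,hash)
  {AC}: card=480; try (C,nl_idx)→1440, (C,hash)→1640, (A,merge)→1860, (C,merge)→1880, (A,hash)→1880, (A,nl)→12100 …(+1); best=1440 via (C,nl_idx)
  {BCD}: card=5000; try (B,hash)→3350, (D,hash)→4800, (D,merge)→6650, (B,merge)→17020, (B,nl)→26900, (D,nl)→100400; best=3350 via (B,hash)
  {ACD}: card=6000; try (A,hash)→4830, (D,hash)→5920, (D,merge)→8490, (A,merge)→17860, (D,nl)→121440, (A,nl)→151900; best=4830 via (A,hash)
  {ABC}: card=1920; try (B,hash)→2120, (A,hash)→2480, (A,merge)→5360, (B,merge)→6360, (B,nl)→11040, (A,nl)→48400; best=2120 via (B,hash)
  {ABCD}: card=24000; try (D,hash)→8040, (A,hash)→10030, (B,hash)→11030, (D,merge)→27410, (A,merge)→74310, (B,merge)→88950 …(+3); best=8040 via (D,hash)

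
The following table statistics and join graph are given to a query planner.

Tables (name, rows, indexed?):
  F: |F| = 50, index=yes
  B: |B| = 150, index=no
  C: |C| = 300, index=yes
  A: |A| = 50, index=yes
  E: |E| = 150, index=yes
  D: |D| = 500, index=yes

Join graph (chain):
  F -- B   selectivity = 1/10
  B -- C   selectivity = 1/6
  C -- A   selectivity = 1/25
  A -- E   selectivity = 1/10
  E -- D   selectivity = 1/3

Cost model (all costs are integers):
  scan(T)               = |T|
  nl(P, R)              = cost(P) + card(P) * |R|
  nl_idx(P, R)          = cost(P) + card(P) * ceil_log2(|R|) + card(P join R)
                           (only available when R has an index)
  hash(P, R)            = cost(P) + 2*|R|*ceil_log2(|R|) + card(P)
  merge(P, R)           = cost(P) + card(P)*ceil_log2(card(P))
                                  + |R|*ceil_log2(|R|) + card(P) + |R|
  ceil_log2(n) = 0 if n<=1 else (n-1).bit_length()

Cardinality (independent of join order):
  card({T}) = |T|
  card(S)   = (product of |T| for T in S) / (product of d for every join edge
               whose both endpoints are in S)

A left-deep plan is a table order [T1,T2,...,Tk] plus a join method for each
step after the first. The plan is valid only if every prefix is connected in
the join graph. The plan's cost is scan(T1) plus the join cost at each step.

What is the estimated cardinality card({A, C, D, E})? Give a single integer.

Tables in S: A(50), C(300), D(500), E(150)
Edges inside S: C-A(d=25), A-E(d=10), E-D(d=3)
numerator = 50 * 300 * 500 * 150 = 1125000000
denominator = 25 * 10 * 3 = 750
card(S) = 1125000000 / 750 = 1500000

1500000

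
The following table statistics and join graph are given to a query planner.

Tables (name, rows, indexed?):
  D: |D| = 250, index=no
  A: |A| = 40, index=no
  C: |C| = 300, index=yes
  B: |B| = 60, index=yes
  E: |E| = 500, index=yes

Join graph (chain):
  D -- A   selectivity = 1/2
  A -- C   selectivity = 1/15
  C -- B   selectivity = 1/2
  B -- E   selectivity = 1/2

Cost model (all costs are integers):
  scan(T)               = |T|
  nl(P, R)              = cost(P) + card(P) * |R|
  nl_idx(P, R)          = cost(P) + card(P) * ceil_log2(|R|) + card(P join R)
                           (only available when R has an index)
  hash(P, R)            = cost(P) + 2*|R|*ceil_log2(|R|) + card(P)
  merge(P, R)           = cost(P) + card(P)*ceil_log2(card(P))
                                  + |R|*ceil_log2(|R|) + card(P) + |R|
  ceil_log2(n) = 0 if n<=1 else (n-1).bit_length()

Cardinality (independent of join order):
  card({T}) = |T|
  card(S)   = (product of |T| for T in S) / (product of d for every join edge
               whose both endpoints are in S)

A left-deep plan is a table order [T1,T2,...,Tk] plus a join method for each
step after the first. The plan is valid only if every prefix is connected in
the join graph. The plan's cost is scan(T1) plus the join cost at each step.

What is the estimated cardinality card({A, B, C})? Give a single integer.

Tables in S: A(40), B(60), C(300)
Edges inside S: A-C(d=15), C-B(d=2)
numerator = 40 * 60 * 300 = 720000
denominator = 15 * 2 = 30
card(S) = 720000 / 30 = 24000

24000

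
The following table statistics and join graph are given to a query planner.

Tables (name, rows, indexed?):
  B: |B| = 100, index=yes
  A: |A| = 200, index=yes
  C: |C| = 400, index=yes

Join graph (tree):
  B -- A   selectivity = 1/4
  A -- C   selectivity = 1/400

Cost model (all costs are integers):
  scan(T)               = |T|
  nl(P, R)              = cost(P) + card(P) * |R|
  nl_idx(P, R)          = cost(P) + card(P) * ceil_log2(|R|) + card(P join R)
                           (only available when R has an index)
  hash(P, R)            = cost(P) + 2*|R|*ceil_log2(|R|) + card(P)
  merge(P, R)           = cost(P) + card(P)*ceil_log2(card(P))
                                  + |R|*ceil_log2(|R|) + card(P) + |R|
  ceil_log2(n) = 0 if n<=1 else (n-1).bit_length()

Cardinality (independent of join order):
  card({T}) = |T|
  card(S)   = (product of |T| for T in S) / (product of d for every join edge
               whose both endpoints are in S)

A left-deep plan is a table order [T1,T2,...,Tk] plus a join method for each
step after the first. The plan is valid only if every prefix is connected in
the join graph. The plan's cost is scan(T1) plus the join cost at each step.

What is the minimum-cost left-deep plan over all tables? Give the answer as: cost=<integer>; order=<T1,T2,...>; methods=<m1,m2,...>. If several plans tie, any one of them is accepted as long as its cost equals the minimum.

cost=3800; order=A,C,B; methods=nl_idx,hash

Selinger DP (subsets sized 1..n):
  {B}: scan cost=100, card=100
  {A}: scan cost=200, card=200
  {C}: scan cost=400, card=400
  {AB}: card=5000; try (B,hash)→1800, (A,merge)→2700, (B,merge)→2800, (A,hash)→3400, (A,nl_idx)→5900, (B,nl_idx)→6600 …(+2); best=1800 via (B,hash)
  {AC}: card=200; try (C,nl_idx)→2200, (A,nl_idx)→3800, (A,hash)→4000, (C,merge)→6000, (A,merge)→6200, (C,hash)→7600 …(+2); best=2200 via (C,nl_idx)
  {ABC}: card=5000; try (B,hash)→3800, (B,merge)→4800, (B,nl_idx)→8600, (C,hash)→14000, (B,nl)→22200, (C,nl_idx)→51800 …(+2); best=3800 via (B,hash)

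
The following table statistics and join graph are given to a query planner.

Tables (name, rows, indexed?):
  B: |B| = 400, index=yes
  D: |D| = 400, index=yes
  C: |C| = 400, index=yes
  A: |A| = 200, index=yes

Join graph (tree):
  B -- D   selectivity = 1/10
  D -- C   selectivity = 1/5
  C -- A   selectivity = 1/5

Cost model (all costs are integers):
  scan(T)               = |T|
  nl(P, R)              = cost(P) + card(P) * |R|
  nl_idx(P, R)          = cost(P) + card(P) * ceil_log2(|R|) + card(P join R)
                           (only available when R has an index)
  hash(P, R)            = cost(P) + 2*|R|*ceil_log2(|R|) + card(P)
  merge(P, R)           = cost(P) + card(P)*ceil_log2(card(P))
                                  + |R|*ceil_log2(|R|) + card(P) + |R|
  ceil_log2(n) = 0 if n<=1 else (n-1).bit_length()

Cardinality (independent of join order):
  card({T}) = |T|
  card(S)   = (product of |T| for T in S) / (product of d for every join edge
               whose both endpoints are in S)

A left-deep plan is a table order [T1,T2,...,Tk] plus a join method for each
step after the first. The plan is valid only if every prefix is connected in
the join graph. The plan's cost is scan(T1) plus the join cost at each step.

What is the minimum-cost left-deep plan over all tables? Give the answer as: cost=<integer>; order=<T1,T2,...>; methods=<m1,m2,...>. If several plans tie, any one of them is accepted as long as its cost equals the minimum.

Selinger DP (subsets sized 1..n):
  {B}: scan cost=400, card=400
  {D}: scan cost=400, card=400
  {C}: scan cost=400, card=400
  {A}: scan cost=200, card=200
  {BD}: card=16000; try (D,hash)→8000, (B,hash)→8000, (D,merge)→8400, (B,merge)→8400, (D,nl_idx)→20000, (B,nl_idx)→20000 …(+2); best=8000 via (D,hash)
  {CD}: card=32000; try (D,hash)→8000, (C,hash)→8000, (D,merge)→8400, (C,merge)→8400, (D,nl_idx)→36000, (C,nl_idx)→36000 …(+2); best=8000 via (D,hash)
  {AC}: card=16000; try (A,hash)→4000, (C,merge)→6000, (A,merge)→6200, (C,hash)→7600, (C,nl_idx)→18000, (A,nl_idx)→19600 …(+2); best=4000 via (A,hash)
  {BCD}: card=1280000; try (C,hash)→31200, (B,hash)→47200, (C,merge)→252000, (B,merge)→524000, (C,nl_idx)→1432000, (B,nl_idx)→1576000 …(+2); best=31200 via (C,hash)
  {ACD}: card=1280000; try (D,hash)→27200, (A,hash)→43200, (D,merge)→248000, (A,merge)→521800, (D,nl_idx)→1428000, (A,nl_idx)→1544000 …(+2); best=27200 via (D,hash)
  {ABCD}: card=51200000; try (B,hash)→1314400, (A,hash)→1314400, (B,merge)→28191200, (A,merge)→28193000, (A,nl_idx)→61471200, (B,nl_idx)→62747200 …(+2); best=1314400 via (B,hash)

cost=1314400; order=C,A,D,B; methods=hash,hash,hash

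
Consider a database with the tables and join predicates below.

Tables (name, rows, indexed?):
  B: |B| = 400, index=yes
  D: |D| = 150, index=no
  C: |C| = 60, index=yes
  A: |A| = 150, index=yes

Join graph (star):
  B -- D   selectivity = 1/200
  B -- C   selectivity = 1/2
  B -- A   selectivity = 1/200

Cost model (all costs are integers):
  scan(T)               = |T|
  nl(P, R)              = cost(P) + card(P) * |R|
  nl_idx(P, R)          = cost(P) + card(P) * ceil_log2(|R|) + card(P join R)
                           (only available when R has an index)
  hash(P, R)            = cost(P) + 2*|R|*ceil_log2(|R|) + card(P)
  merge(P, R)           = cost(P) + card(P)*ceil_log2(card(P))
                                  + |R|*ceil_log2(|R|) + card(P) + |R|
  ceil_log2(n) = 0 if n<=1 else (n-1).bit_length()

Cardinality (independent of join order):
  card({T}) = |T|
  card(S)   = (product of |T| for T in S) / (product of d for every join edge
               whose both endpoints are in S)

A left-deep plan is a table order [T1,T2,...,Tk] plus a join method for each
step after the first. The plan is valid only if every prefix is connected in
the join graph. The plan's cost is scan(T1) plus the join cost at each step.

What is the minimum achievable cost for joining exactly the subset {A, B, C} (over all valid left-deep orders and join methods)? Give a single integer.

2820

Selinger DP over subsets of {A,B,C}:
  {B}: scan cost=400, card=400
  {C}: scan cost=60, card=60
  {A}: scan cost=150, card=150
  {BC}: card=12000; try (C,hash)→1520, (B,merge)→4480, (C,merge)→4820, (B,hash)→7320, (B,nl_idx)→12600, (C,nl_idx)→14800 …(+2); best=1520 via (C,hash)
  {AB}: card=300; try (B,nl_idx)→1800, (A,hash)→3200, (A,nl_idx)→3900, (B,merge)→5500, (A,merge)→5750, (B,hash)→7500 …(+2); best=1800 via (B,nl_idx)
  {ABC}: card=9000; try (C,hash)→2820, (C,merge)→5220, (C,nl_idx)→12600, (A,hash)→15920, (C,nl)→19800, (A,nl_idx)→106520 …(+2); best=2820 via (C,hash)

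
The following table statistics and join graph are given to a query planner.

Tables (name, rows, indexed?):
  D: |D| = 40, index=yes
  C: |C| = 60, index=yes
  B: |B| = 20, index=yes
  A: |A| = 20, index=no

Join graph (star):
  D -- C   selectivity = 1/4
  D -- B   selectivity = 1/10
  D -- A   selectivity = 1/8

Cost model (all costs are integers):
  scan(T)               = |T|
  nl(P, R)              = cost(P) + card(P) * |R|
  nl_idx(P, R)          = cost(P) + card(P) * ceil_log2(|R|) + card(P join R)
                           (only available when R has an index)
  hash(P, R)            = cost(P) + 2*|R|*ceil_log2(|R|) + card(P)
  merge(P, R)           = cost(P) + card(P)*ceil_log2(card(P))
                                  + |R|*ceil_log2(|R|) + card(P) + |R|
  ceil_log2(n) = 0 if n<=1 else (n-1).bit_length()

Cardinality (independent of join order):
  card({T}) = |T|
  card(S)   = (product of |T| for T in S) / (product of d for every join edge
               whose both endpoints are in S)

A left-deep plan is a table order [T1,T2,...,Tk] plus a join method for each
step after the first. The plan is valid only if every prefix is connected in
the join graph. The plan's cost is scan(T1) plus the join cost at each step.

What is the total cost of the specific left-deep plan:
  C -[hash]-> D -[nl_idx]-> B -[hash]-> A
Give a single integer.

step 1: scan C: cost=60, card=60
step 2: join D via hash
    card(P join D) = 60*40/(4) = 600
    cost = 60 + 2*40*6 + 60 = 600
step 3: join B via nl_idx
    card(P join B) = 600*20/(10) = 1200
    cost = 600 + 600*5 + 1200 = 4800
step 4: join A via hash
    card(P join A) = 1200*20/(8) = 3000
    cost = 4800 + 2*20*5 + 1200 = 6200

6200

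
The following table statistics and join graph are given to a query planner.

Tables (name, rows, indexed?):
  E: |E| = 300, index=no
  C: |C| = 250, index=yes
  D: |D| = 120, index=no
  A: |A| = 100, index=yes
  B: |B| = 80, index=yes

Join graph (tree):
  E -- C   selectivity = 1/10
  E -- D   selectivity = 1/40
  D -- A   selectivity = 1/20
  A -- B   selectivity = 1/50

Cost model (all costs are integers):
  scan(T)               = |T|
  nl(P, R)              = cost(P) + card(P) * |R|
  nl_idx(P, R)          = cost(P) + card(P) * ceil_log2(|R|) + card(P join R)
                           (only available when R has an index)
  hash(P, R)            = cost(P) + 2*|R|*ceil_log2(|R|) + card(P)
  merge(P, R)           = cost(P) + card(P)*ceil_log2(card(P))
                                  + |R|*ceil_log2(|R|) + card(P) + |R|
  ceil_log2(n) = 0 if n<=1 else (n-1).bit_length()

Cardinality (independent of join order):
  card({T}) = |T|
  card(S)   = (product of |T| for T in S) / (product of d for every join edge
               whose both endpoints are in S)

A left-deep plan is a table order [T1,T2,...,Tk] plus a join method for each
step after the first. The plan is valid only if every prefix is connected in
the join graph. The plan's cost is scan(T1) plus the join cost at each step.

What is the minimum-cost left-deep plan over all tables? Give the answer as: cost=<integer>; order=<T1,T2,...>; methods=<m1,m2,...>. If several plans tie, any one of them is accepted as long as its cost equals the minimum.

Selinger DP (subsets sized 1..n):
  {E}: scan cost=300, card=300
  {C}: scan cost=250, card=250
  {D}: scan cost=120, card=120
  {A}: scan cost=100, card=100
  {B}: scan cost=80, card=80
  {CE}: card=7500; try (C,hash)→4600, (E,merge)→5500, (C,merge)→5550, (E,hash)→5900, (C,nl_idx)→10200, (E,nl)→75250 …(+1); best=4600 via (C,hash)
  {DE}: card=900; try (D,hash)→2280, (E,merge)→4080, (D,merge)→4260, (E,hash)→5640, (E,nl)→36120, (D,nl)→36300; best=2280 via (D,hash)
  {AD}: card=600; try (A,nl_idx)→1560, (A,hash)→1640, (D,merge)→1860, (D,hash)→1880, (A,merge)→1880, (D,nl)→12100 …(+1); best=1560 via (A,nl_idx)
  {AB}: card=160; try (A,nl_idx)→800, (B,nl_idx)→960, (B,hash)→1320, (A,merge)→1520, (B,merge)→1540, (A,hash)→1560 …(+2); best=800 via (A,nl_idx)
  {CDE}: card=22500; try (C,hash)→7180, (D,hash)→13780, (C,merge)→14430, (C,nl_idx)→31980, (D,merge)→110560, (C,nl)→227280 …(+1); best=7180 via (C,hash)
  {ADE}: card=4500; try (A,hash)→4580, (E,hash)→7560, (E,merge)→11160, (A,merge)→12980, (A,nl_idx)→13080, (A,nl)→92280 …(+1); best=4580 via (A,hash)
  {ABD}: card=960; try (D,hash)→2640, (D,merge)→3200, (B,hash)→3280, (B,nl_idx)→6720, (B,merge)→8800, (D,nl)→20000 …(+1); best=2640 via (D,hash)
  {ACDE}: card=112500; try (C,hash)→13080, (A,hash)→31080, (C,merge)→69830, (C,nl_idx)→153080, (A,nl_idx)→277180, (A,merge)→367980 …(+2); best=13080 via (C,hash)
  {ABDE}: card=7200; try (E,hash)→9000, (B,hash)→10200, (E,merge)→16200, (B,nl_idx)→43280, (B,merge)→68220, (E,nl)→290640 …(+1); best=9000 via (E,hash)
  {ABCDE}: card=180000; try (C,hash)→20200, (C,merge)→112050, (B,hash)→126700, (C,nl_idx)→246600, (B,nl_idx)→980580, (C,nl)→1809000 …(+2); best=20200 via (C,hash)

cost=20200; order=B,A,D,E,C; methods=nl_idx,hash,hash,hash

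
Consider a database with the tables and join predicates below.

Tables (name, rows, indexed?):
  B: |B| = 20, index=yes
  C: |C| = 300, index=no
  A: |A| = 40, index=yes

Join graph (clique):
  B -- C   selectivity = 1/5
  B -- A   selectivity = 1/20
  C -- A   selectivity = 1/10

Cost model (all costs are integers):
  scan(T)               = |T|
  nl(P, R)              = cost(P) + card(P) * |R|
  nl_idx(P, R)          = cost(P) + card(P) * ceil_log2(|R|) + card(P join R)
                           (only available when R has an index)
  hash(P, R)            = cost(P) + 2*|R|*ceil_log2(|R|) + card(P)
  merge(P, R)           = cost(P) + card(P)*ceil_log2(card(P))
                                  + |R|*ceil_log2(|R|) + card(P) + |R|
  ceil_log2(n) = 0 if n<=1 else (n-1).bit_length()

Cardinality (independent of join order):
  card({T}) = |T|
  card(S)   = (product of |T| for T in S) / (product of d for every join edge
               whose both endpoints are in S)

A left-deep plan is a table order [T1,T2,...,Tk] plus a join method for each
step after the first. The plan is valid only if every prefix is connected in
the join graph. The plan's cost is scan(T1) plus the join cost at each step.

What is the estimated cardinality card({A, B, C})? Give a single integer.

Tables in S: A(40), B(20), C(300)
Edges inside S: B-C(d=5), B-A(d=20), C-A(d=10)
numerator = 40 * 20 * 300 = 240000
denominator = 5 * 20 * 10 = 1000
card(S) = 240000 / 1000 = 240

240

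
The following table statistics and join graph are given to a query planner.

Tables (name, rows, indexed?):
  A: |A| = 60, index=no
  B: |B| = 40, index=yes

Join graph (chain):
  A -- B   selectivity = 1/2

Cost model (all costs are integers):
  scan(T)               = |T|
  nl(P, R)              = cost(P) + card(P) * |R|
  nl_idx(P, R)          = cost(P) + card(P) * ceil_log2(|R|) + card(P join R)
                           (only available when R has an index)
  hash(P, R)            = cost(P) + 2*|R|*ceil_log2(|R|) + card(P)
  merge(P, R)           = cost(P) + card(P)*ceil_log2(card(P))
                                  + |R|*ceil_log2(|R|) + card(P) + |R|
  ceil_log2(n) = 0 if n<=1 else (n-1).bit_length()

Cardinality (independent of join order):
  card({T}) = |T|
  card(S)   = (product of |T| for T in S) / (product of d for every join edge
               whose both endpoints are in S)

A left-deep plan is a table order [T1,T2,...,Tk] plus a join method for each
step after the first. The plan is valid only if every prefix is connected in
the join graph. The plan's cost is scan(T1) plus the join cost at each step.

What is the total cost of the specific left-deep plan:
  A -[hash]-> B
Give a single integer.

step 1: scan A: cost=60, card=60
step 2: join B via hash
    card(P join B) = 60*40/(2) = 1200
    cost = 60 + 2*40*6 + 60 = 600

600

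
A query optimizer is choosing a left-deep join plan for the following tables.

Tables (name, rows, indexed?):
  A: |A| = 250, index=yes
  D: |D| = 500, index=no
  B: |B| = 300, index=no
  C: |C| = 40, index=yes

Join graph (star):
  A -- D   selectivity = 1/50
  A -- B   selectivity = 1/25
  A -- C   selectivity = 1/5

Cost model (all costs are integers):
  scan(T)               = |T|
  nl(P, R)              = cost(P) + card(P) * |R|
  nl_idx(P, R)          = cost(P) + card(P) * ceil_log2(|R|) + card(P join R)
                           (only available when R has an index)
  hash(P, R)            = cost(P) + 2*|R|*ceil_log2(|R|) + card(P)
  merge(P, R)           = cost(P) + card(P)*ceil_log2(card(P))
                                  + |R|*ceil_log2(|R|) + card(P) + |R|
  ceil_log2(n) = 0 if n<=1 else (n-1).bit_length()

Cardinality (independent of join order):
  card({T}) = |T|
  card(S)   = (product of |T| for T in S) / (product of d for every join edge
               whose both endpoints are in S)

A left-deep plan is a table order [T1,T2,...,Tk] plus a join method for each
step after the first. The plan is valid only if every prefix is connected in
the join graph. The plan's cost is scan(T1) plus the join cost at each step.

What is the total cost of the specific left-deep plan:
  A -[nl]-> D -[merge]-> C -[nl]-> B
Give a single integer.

step 1: scan A: cost=250, card=250
step 2: join D via nl
    card(P join D) = 250*500/(50) = 2500
    cost = 250 + 250*500 = 125250
step 3: join C via merge
    card(P join C) = 2500*40/(5) = 20000
    cost = 125250 + 2500*12 + 40*6 + 2500 + 40 = 158030
step 4: join B via nl
    card(P join B) = 20000*300/(25) = 240000
    cost = 158030 + 20000*300 = 6158030

6158030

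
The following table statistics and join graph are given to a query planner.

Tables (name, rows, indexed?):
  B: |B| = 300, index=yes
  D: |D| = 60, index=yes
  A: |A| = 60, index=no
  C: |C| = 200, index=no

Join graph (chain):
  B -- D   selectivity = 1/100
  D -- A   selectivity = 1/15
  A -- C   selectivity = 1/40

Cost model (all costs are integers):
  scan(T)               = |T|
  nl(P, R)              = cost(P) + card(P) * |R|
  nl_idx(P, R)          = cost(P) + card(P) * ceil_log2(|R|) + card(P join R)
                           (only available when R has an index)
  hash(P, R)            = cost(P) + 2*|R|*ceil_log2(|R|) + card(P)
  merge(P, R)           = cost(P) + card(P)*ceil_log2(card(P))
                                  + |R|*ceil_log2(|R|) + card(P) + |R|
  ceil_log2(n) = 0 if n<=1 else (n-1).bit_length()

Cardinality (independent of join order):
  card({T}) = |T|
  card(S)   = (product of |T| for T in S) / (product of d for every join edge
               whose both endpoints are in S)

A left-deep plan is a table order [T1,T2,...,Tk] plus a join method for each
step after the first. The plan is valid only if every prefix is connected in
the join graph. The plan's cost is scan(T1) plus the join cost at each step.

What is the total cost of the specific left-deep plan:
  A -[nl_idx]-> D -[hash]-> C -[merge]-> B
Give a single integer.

step 1: scan A: cost=60, card=60
step 2: join D via nl_idx
    card(P join D) = 60*60/(15) = 240
    cost = 60 + 60*6 + 240 = 660
step 3: join C via hash
    card(P join C) = 240*200/(40) = 1200
    cost = 660 + 2*200*8 + 240 = 4100
step 4: join B via merge
    card(P join B) = 1200*300/(100) = 3600
    cost = 4100 + 1200*11 + 300*9 + 1200 + 300 = 21500

21500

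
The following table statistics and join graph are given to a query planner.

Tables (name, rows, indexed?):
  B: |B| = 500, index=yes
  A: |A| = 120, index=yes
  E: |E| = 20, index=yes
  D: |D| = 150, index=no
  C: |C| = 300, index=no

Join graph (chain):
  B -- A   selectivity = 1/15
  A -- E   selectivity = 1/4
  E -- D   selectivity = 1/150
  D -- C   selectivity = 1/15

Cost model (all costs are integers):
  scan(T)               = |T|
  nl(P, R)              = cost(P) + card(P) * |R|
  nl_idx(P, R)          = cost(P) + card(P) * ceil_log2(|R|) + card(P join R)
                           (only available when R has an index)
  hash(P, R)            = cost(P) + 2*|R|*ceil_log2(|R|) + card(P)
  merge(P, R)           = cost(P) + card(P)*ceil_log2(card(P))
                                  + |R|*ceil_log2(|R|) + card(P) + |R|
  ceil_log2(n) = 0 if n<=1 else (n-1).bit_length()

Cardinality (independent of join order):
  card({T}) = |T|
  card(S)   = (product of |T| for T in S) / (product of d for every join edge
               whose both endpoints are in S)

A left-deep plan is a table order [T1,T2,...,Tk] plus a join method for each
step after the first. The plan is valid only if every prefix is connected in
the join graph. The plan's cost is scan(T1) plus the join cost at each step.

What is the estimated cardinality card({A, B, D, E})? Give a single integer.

Tables in S: A(120), B(500), D(150), E(20)
Edges inside S: B-A(d=15), A-E(d=4), E-D(d=150)
numerator = 120 * 500 * 150 * 20 = 180000000
denominator = 15 * 4 * 150 = 9000
card(S) = 180000000 / 9000 = 20000

20000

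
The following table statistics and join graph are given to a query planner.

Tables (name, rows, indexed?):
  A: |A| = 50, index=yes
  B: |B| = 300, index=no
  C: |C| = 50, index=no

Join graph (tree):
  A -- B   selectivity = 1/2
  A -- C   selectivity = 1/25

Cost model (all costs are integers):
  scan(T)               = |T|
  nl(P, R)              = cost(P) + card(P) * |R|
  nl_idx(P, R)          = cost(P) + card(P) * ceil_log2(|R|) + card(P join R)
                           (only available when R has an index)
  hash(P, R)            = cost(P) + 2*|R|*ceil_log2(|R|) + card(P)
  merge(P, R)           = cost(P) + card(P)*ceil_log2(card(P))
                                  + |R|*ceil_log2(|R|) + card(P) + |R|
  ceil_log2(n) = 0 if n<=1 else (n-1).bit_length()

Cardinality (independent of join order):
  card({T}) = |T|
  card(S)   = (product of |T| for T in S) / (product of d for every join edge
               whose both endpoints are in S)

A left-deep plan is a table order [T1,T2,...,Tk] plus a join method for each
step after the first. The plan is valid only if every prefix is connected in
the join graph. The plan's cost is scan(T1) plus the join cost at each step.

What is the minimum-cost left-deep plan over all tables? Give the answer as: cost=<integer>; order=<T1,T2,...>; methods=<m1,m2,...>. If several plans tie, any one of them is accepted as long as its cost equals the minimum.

cost=4250; order=C,A,B; methods=nl_idx,merge

Selinger DP (subsets sized 1..n):
  {A}: scan cost=50, card=50
  {B}: scan cost=300, card=300
  {C}: scan cost=50, card=50
  {AB}: card=7500; try (A,hash)→1200, (B,merge)→3400, (A,merge)→3650, (B,hash)→5500, (A,nl_idx)→9600, (B,nl)→15050 …(+1); best=1200 via (A,hash)
  {AC}: card=100; try (A,nl_idx)→450, (C,hash)→700, (A,hash)→700, (C,merge)→750, (A,merge)→750, (C,nl)→2550 …(+1); best=450 via (A,nl_idx)
  {ABC}: card=15000; try (B,merge)→4250, (B,hash)→5950, (C,hash)→9300, (B,nl)→30450, (C,merge)→106550, (C,nl)→376200; best=4250 via (B,merge)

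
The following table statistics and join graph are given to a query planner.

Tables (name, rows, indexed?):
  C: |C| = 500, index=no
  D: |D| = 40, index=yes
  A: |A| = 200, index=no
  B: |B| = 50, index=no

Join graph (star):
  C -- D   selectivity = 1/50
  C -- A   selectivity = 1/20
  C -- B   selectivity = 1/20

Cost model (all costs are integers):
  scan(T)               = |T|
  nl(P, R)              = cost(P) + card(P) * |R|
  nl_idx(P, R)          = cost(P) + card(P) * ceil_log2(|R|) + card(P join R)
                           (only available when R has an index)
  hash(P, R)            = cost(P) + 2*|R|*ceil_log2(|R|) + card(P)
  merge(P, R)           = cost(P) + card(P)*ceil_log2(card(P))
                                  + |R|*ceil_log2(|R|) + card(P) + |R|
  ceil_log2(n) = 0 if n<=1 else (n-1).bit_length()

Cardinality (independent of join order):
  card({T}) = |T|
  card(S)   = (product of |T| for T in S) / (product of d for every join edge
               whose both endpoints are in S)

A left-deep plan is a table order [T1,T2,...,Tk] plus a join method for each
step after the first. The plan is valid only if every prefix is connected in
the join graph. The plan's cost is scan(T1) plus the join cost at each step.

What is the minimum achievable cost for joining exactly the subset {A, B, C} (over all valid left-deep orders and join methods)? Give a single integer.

6050

Selinger DP over subsets of {A,B,C}:
  {C}: scan cost=500, card=500
  {A}: scan cost=200, card=200
  {B}: scan cost=50, card=50
  {AC}: card=5000; try (A,hash)→4200, (C,merge)→7000, (A,merge)→7300, (C,hash)→9400, (C,nl)→100200, (A,nl)→100500; best=4200 via (A,hash)
  {BC}: card=1250; try (B,hash)→1600, (C,merge)→5400, (B,merge)→5850, (C,hash)→9100, (C,nl)→25050, (B,nl)→25500; best=1600 via (B,hash)
  {ABC}: card=12500; try (A,hash)→6050, (B,hash)→9800, (A,merge)→18400, (B,merge)→74550, (A,nl)→251600, (B,nl)→254200; best=6050 via (A,hash)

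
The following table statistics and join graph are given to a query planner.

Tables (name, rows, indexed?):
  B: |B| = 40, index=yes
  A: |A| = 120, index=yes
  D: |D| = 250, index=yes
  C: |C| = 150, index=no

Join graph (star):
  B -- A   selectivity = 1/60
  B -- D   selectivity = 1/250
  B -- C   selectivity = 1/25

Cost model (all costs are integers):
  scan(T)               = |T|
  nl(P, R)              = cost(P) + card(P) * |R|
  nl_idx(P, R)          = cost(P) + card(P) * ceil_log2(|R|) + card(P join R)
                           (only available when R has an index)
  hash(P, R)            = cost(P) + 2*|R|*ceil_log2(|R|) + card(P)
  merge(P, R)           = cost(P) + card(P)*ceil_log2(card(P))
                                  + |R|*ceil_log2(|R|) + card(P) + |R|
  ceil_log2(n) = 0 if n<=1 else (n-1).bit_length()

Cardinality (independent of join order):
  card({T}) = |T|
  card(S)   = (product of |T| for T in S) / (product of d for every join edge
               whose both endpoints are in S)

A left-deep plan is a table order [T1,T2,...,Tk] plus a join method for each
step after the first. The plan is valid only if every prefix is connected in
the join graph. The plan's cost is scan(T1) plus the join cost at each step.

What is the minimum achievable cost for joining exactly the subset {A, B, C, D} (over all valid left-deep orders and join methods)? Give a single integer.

Selinger DP over subsets of {A,B,C,D}:
  {B}: scan cost=40, card=40
  {A}: scan cost=120, card=120
  {D}: scan cost=250, card=250
  {C}: scan cost=150, card=150
  {AB}: card=80; try (A,nl_idx)→400, (B,hash)→720, (B,nl_idx)→920, (A,merge)→1280, (B,merge)→1360, (A,hash)→1760 …(+2); best=400 via (A,nl_idx)
  {BD}: card=40; try (D,nl_idx)→400, (B,hash)→980, (B,nl_idx)→1790, (D,merge)→2570, (B,merge)→2780, (D,hash)→4080 …(+2); best=400 via (D,nl_idx)
  {BC}: card=240; try (B,hash)→780, (B,nl_idx)→1290, (C,merge)→1670, (B,merge)→1780, (C,hash)→2480, (C,nl)→6040 …(+1); best=780 via (B,hash)
  {ABD}: card=80; try (A,nl_idx)→760, (D,nl_idx)→1120, (A,merge)→1640, (A,hash)→2120, (D,merge)→3290, (D,hash)→4480 …(+2); best=760 via (A,nl_idx)
  {ABC}: card=480; try (C,merge)→2390, (A,hash)→2700, (C,hash)→2880, (A,nl_idx)→2940, (A,merge)→3900, (C,nl)→12400 …(+1); best=2390 via (C,merge)
  {BCD}: card=240; try (C,merge)→2030, (C,hash)→2840, (D,nl_idx)→2940, (D,hash)→5020, (D,merge)→5190, (C,nl)→6400 …(+1); best=2030 via (C,merge)
  {ABCD}: card=480; try (C,merge)→2750, (C,hash)→3240, (A,hash)→3950, (A,nl_idx)→4190, (A,merge)→5150, (D,nl_idx)→6710 …(+5); best=2750 via (C,merge)

2750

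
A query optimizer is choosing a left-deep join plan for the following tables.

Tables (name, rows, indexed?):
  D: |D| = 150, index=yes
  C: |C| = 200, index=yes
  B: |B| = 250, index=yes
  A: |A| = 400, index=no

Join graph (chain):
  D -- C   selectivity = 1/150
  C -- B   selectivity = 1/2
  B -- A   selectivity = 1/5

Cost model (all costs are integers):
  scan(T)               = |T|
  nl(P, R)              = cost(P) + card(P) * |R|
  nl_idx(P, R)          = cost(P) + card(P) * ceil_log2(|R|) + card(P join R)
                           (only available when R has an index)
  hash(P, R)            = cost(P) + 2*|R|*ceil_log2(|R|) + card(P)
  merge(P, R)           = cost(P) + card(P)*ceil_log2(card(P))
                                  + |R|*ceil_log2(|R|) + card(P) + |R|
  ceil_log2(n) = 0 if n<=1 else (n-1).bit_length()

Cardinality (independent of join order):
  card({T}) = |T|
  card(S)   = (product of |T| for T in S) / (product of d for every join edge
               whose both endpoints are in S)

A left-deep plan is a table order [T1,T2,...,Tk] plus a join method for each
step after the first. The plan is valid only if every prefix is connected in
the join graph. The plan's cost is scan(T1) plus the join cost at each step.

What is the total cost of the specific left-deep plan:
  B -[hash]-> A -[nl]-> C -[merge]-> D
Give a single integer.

step 1: scan B: cost=250, card=250
step 2: join A via hash
    card(P join A) = 250*400/(5) = 20000
    cost = 250 + 2*400*9 + 250 = 7700
step 3: join C via nl
    card(P join C) = 20000*200/(2) = 2000000
    cost = 7700 + 20000*200 = 4007700
step 4: join D via merge
    card(P join D) = 2000000*150/(150) = 2000000
    cost = 4007700 + 2000000*21 + 150*8 + 2000000 + 150 = 48009050

48009050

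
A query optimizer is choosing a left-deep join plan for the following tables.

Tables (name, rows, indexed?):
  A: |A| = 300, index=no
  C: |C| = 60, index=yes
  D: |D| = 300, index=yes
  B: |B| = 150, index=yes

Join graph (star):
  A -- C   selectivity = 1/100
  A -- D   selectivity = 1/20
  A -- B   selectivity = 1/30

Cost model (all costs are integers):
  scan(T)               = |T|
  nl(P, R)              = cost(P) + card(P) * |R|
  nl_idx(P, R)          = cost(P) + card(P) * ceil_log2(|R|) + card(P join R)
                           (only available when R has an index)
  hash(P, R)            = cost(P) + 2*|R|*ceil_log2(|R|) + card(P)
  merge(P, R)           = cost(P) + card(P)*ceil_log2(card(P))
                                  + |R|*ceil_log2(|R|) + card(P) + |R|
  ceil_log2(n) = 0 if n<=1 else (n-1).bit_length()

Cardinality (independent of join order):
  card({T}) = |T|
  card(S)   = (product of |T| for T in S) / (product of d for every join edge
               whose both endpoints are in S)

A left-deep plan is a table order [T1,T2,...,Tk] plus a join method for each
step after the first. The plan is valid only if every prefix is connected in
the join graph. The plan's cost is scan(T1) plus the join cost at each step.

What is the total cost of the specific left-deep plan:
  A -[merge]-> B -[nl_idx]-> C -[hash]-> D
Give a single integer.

20850

step 1: scan A: cost=300, card=300
step 2: join B via merge
    card(P join B) = 300*150/(30) = 1500
    cost = 300 + 300*9 + 150*8 + 300 + 150 = 4650
step 3: join C via nl_idx
    card(P join C) = 1500*60/(100) = 900
    cost = 4650 + 1500*6 + 900 = 14550
step 4: join D via hash
    card(P join D) = 900*300/(20) = 13500
    cost = 14550 + 2*300*9 + 900 = 20850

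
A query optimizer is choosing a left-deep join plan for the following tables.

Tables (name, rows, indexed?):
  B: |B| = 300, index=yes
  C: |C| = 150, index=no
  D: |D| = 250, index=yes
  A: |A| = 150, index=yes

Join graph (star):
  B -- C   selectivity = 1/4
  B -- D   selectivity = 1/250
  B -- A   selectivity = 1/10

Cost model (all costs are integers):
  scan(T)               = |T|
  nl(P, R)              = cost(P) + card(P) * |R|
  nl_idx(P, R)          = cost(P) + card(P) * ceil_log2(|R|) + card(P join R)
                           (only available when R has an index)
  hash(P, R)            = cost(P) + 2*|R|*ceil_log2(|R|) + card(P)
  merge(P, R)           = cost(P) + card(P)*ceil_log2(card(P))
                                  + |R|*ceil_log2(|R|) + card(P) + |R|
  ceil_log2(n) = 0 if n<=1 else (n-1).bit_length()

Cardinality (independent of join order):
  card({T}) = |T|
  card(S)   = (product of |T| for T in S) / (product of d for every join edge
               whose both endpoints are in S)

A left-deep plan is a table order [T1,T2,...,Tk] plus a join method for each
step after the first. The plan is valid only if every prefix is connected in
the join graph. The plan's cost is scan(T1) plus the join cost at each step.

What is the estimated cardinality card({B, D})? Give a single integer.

Tables in S: B(300), D(250)
Edges inside S: B-D(d=250)
numerator = 300 * 250 = 75000
denominator = 250 = 250
card(S) = 75000 / 250 = 300

300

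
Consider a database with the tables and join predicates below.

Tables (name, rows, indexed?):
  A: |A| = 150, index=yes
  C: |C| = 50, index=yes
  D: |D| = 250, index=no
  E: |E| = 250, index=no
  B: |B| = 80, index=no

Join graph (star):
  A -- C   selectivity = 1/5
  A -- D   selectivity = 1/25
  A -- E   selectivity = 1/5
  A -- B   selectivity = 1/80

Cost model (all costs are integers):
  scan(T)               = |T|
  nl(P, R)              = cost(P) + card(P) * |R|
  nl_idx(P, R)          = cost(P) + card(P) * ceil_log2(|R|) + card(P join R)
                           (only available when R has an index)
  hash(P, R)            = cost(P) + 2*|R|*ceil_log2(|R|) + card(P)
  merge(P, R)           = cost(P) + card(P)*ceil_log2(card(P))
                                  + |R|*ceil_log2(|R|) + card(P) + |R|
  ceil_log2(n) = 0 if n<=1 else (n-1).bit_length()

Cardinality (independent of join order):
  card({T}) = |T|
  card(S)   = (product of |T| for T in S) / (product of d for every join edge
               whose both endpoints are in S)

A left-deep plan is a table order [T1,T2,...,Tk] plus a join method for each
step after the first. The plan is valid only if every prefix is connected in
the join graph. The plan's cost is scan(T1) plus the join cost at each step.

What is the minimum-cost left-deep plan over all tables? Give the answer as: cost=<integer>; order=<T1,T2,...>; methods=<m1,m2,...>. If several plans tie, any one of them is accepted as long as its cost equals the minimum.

Selinger DP (subsets sized 1..n):
  {A}: scan cost=150, card=150
  {C}: scan cost=50, card=50
  {D}: scan cost=250, card=250
  {E}: scan cost=250, card=250
  {B}: scan cost=80, card=80
  {AC}: card=1500; try (C,hash)→900, (A,merge)→1750, (C,merge)→1850, (A,nl_idx)→1950, (A,hash)→2500, (C,nl_idx)→2550 …(+2); best=900 via (C,hash)
  {AD}: card=1500; try (A,hash)→2900, (D,merge)→3750, (A,nl_idx)→3750, (A,merge)→3850, (D,hash)→4300, (D,nl)→37650 …(+1); best=2900 via (A,hash)
  {AE}: card=7500; try (A,hash)→2900, (E,merge)→3750, (A,merge)→3850, (E,hash)→4300, (A,nl_idx)→9750, (E,nl)→37650 …(+1); best=2900 via (A,hash)
  {AB}: card=150; try (A,nl_idx)→870, (B,hash)→1420, (A,merge)→2070, (B,merge)→2140, (A,hash)→2560, (A,nl)→12080 …(+1); best=870 via (A,nl_idx)
  {ACD}: card=15000; try (C,hash)→5000, (D,hash)→6400, (D,merge)→21150, (C,merge)→21250, (C,nl_idx)→26900, (C,nl)→77900 …(+1); best=5000 via (C,hash)
  {ACE}: card=75000; try (E,hash)→6400, (C,hash)→11000, (E,merge)→21150, (C,merge)→108250, (C,nl_idx)→122900, (E,nl)→375900 …(+1); best=6400 via (E,hash)
  {ABC}: card=1500; try (C,hash)→1620, (C,merge)→2570, (C,nl_idx)→3270, (B,hash)→3520, (C,nl)→8370, (B,merge)→19540 …(+1); best=1620 via (C,hash)
  {ADE}: card=75000; try (E,hash)→8400, (D,hash)→14400, (E,merge)→23150, (D,merge)→110150, (E,nl)→377900, (D,nl)→1877900; best=8400 via (E,hash)
  {ABD}: card=1500; try (D,merge)→4470, (D,hash)→5020, (B,hash)→5520, (B,merge)→21540, (D,nl)→38370, (B,nl)→122900; best=4470 via (D,merge)
  {ABE}: card=7500; try (E,merge)→4470, (E,hash)→5020, (B,hash)→11520, (E,nl)→38370, (B,merge)→108540, (B,nl)→602900; best=4470 via (E,merge)
  {ACDE}: card=750000; try (E,hash)→24000, (C,hash)→84000, (D,hash)→85400, (E,merge)→232250, (C,nl_idx)→1208400, (D,merge)→1358650 …(+4); best=24000 via (E,hash)
  {ABCD}: card=15000; try (C,hash)→6570, (D,hash)→7120, (B,hash)→21120, (D,merge)→21870, (C,merge)→22820, (C,nl_idx)→28470 …(+4); best=6570 via (C,hash)
  {ABCE}: card=75000; try (E,hash)→7120, (C,hash)→12570, (E,merge)→21870, (B,hash)→82520, (C,merge)→109820, (C,nl_idx)→124470 …(+4); best=7120 via (E,hash)
  {ABDE}: card=75000; try (E,hash)→9970, (D,hash)→15970, (E,merge)→24720, (B,hash)→84520, (D,merge)→111720, (E,nl)→379470 …(+3); best=9970 via (E,hash)
  {ABCDE}: card=750000; try (E,hash)→25570, (C,hash)→85570, (D,hash)→86120, (E,merge)→233820, (B,hash)→775120, (C,nl_idx)→1209970 …(+7); best=25570 via (E,hash)

cost=25570; order=B,A,D,C,E; methods=nl_idx,merge,hash,hash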